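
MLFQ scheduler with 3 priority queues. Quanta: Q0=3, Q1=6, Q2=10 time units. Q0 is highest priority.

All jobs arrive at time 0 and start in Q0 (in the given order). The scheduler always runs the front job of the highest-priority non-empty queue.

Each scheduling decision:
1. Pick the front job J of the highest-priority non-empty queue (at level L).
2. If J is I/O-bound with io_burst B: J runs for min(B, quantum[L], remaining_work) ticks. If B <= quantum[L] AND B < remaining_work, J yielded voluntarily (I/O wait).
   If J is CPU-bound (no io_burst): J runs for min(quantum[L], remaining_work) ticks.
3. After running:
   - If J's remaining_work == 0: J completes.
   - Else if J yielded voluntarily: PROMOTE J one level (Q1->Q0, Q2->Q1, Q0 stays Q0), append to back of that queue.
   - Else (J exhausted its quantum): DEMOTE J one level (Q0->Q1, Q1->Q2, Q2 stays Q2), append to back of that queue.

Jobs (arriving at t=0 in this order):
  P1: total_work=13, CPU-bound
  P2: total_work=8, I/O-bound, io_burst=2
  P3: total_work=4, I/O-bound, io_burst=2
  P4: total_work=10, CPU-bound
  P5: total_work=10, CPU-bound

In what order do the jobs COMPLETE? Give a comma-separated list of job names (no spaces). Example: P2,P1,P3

t=0-3: P1@Q0 runs 3, rem=10, quantum used, demote→Q1. Q0=[P2,P3,P4,P5] Q1=[P1] Q2=[]
t=3-5: P2@Q0 runs 2, rem=6, I/O yield, promote→Q0. Q0=[P3,P4,P5,P2] Q1=[P1] Q2=[]
t=5-7: P3@Q0 runs 2, rem=2, I/O yield, promote→Q0. Q0=[P4,P5,P2,P3] Q1=[P1] Q2=[]
t=7-10: P4@Q0 runs 3, rem=7, quantum used, demote→Q1. Q0=[P5,P2,P3] Q1=[P1,P4] Q2=[]
t=10-13: P5@Q0 runs 3, rem=7, quantum used, demote→Q1. Q0=[P2,P3] Q1=[P1,P4,P5] Q2=[]
t=13-15: P2@Q0 runs 2, rem=4, I/O yield, promote→Q0. Q0=[P3,P2] Q1=[P1,P4,P5] Q2=[]
t=15-17: P3@Q0 runs 2, rem=0, completes. Q0=[P2] Q1=[P1,P4,P5] Q2=[]
t=17-19: P2@Q0 runs 2, rem=2, I/O yield, promote→Q0. Q0=[P2] Q1=[P1,P4,P5] Q2=[]
t=19-21: P2@Q0 runs 2, rem=0, completes. Q0=[] Q1=[P1,P4,P5] Q2=[]
t=21-27: P1@Q1 runs 6, rem=4, quantum used, demote→Q2. Q0=[] Q1=[P4,P5] Q2=[P1]
t=27-33: P4@Q1 runs 6, rem=1, quantum used, demote→Q2. Q0=[] Q1=[P5] Q2=[P1,P4]
t=33-39: P5@Q1 runs 6, rem=1, quantum used, demote→Q2. Q0=[] Q1=[] Q2=[P1,P4,P5]
t=39-43: P1@Q2 runs 4, rem=0, completes. Q0=[] Q1=[] Q2=[P4,P5]
t=43-44: P4@Q2 runs 1, rem=0, completes. Q0=[] Q1=[] Q2=[P5]
t=44-45: P5@Q2 runs 1, rem=0, completes. Q0=[] Q1=[] Q2=[]

Answer: P3,P2,P1,P4,P5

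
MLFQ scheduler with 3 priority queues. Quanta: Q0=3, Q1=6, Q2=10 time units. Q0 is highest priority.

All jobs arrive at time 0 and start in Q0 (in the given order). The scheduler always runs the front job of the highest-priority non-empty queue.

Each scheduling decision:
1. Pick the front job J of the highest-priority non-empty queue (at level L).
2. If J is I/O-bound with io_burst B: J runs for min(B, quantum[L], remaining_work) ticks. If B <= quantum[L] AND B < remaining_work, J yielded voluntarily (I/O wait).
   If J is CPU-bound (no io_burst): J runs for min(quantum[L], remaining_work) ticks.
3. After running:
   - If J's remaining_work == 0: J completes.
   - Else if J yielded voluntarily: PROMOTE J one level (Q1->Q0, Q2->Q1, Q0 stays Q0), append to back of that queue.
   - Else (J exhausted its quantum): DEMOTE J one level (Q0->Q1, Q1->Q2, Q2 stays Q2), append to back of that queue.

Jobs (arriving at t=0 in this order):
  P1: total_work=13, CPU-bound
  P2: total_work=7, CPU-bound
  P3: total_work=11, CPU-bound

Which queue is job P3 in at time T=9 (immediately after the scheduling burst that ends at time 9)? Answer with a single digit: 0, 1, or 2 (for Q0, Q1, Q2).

t=0-3: P1@Q0 runs 3, rem=10, quantum used, demote→Q1. Q0=[P2,P3] Q1=[P1] Q2=[]
t=3-6: P2@Q0 runs 3, rem=4, quantum used, demote→Q1. Q0=[P3] Q1=[P1,P2] Q2=[]
t=6-9: P3@Q0 runs 3, rem=8, quantum used, demote→Q1. Q0=[] Q1=[P1,P2,P3] Q2=[]
t=9-15: P1@Q1 runs 6, rem=4, quantum used, demote→Q2. Q0=[] Q1=[P2,P3] Q2=[P1]
t=15-19: P2@Q1 runs 4, rem=0, completes. Q0=[] Q1=[P3] Q2=[P1]
t=19-25: P3@Q1 runs 6, rem=2, quantum used, demote→Q2. Q0=[] Q1=[] Q2=[P1,P3]
t=25-29: P1@Q2 runs 4, rem=0, completes. Q0=[] Q1=[] Q2=[P3]
t=29-31: P3@Q2 runs 2, rem=0, completes. Q0=[] Q1=[] Q2=[]

Answer: 1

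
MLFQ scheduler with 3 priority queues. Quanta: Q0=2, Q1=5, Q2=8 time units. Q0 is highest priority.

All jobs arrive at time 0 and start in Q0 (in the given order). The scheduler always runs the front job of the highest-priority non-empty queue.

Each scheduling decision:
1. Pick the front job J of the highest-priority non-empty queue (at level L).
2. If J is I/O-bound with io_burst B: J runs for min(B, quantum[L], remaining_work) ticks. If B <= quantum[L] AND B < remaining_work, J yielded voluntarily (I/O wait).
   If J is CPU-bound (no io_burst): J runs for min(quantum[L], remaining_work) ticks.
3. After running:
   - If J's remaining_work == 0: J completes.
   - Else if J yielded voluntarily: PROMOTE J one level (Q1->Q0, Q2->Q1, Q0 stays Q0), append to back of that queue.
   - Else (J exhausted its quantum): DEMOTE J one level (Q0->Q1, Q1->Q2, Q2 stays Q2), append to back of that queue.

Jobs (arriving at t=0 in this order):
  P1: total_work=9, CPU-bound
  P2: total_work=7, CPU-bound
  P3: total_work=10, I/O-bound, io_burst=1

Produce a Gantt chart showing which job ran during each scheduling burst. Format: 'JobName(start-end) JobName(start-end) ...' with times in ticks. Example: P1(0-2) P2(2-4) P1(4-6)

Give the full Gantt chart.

Answer: P1(0-2) P2(2-4) P3(4-5) P3(5-6) P3(6-7) P3(7-8) P3(8-9) P3(9-10) P3(10-11) P3(11-12) P3(12-13) P3(13-14) P1(14-19) P2(19-24) P1(24-26)

Derivation:
t=0-2: P1@Q0 runs 2, rem=7, quantum used, demote→Q1. Q0=[P2,P3] Q1=[P1] Q2=[]
t=2-4: P2@Q0 runs 2, rem=5, quantum used, demote→Q1. Q0=[P3] Q1=[P1,P2] Q2=[]
t=4-5: P3@Q0 runs 1, rem=9, I/O yield, promote→Q0. Q0=[P3] Q1=[P1,P2] Q2=[]
t=5-6: P3@Q0 runs 1, rem=8, I/O yield, promote→Q0. Q0=[P3] Q1=[P1,P2] Q2=[]
t=6-7: P3@Q0 runs 1, rem=7, I/O yield, promote→Q0. Q0=[P3] Q1=[P1,P2] Q2=[]
t=7-8: P3@Q0 runs 1, rem=6, I/O yield, promote→Q0. Q0=[P3] Q1=[P1,P2] Q2=[]
t=8-9: P3@Q0 runs 1, rem=5, I/O yield, promote→Q0. Q0=[P3] Q1=[P1,P2] Q2=[]
t=9-10: P3@Q0 runs 1, rem=4, I/O yield, promote→Q0. Q0=[P3] Q1=[P1,P2] Q2=[]
t=10-11: P3@Q0 runs 1, rem=3, I/O yield, promote→Q0. Q0=[P3] Q1=[P1,P2] Q2=[]
t=11-12: P3@Q0 runs 1, rem=2, I/O yield, promote→Q0. Q0=[P3] Q1=[P1,P2] Q2=[]
t=12-13: P3@Q0 runs 1, rem=1, I/O yield, promote→Q0. Q0=[P3] Q1=[P1,P2] Q2=[]
t=13-14: P3@Q0 runs 1, rem=0, completes. Q0=[] Q1=[P1,P2] Q2=[]
t=14-19: P1@Q1 runs 5, rem=2, quantum used, demote→Q2. Q0=[] Q1=[P2] Q2=[P1]
t=19-24: P2@Q1 runs 5, rem=0, completes. Q0=[] Q1=[] Q2=[P1]
t=24-26: P1@Q2 runs 2, rem=0, completes. Q0=[] Q1=[] Q2=[]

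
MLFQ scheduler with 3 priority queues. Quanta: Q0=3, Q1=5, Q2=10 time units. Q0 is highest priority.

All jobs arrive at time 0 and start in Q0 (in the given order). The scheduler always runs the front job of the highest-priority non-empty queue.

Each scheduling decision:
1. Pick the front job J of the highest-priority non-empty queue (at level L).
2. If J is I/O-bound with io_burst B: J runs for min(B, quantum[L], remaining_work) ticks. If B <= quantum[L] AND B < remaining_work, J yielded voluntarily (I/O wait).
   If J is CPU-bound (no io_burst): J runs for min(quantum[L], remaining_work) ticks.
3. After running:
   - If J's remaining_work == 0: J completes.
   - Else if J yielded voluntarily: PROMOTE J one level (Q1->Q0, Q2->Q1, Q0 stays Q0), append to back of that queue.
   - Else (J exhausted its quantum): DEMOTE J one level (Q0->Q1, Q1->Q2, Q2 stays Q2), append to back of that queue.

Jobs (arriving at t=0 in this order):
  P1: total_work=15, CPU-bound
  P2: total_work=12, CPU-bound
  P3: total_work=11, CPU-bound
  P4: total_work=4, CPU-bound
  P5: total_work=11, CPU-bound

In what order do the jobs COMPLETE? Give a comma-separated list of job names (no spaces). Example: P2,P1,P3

Answer: P4,P1,P2,P3,P5

Derivation:
t=0-3: P1@Q0 runs 3, rem=12, quantum used, demote→Q1. Q0=[P2,P3,P4,P5] Q1=[P1] Q2=[]
t=3-6: P2@Q0 runs 3, rem=9, quantum used, demote→Q1. Q0=[P3,P4,P5] Q1=[P1,P2] Q2=[]
t=6-9: P3@Q0 runs 3, rem=8, quantum used, demote→Q1. Q0=[P4,P5] Q1=[P1,P2,P3] Q2=[]
t=9-12: P4@Q0 runs 3, rem=1, quantum used, demote→Q1. Q0=[P5] Q1=[P1,P2,P3,P4] Q2=[]
t=12-15: P5@Q0 runs 3, rem=8, quantum used, demote→Q1. Q0=[] Q1=[P1,P2,P3,P4,P5] Q2=[]
t=15-20: P1@Q1 runs 5, rem=7, quantum used, demote→Q2. Q0=[] Q1=[P2,P3,P4,P5] Q2=[P1]
t=20-25: P2@Q1 runs 5, rem=4, quantum used, demote→Q2. Q0=[] Q1=[P3,P4,P5] Q2=[P1,P2]
t=25-30: P3@Q1 runs 5, rem=3, quantum used, demote→Q2. Q0=[] Q1=[P4,P5] Q2=[P1,P2,P3]
t=30-31: P4@Q1 runs 1, rem=0, completes. Q0=[] Q1=[P5] Q2=[P1,P2,P3]
t=31-36: P5@Q1 runs 5, rem=3, quantum used, demote→Q2. Q0=[] Q1=[] Q2=[P1,P2,P3,P5]
t=36-43: P1@Q2 runs 7, rem=0, completes. Q0=[] Q1=[] Q2=[P2,P3,P5]
t=43-47: P2@Q2 runs 4, rem=0, completes. Q0=[] Q1=[] Q2=[P3,P5]
t=47-50: P3@Q2 runs 3, rem=0, completes. Q0=[] Q1=[] Q2=[P5]
t=50-53: P5@Q2 runs 3, rem=0, completes. Q0=[] Q1=[] Q2=[]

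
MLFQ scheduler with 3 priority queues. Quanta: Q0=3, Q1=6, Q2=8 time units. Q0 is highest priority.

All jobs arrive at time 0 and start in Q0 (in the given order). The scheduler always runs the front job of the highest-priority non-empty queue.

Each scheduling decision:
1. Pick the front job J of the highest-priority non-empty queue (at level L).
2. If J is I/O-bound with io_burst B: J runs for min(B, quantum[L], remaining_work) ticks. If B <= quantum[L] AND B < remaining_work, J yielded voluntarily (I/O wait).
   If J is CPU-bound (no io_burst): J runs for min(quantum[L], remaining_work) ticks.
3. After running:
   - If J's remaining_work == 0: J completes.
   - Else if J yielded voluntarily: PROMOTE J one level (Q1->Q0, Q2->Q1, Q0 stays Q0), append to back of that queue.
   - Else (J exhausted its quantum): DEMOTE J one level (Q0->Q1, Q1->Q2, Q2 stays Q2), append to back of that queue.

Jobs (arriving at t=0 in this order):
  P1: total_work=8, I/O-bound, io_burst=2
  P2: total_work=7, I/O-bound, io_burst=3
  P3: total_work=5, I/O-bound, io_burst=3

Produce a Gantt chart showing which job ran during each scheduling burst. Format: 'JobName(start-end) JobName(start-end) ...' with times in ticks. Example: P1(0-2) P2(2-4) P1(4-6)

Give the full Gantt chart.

Answer: P1(0-2) P2(2-5) P3(5-8) P1(8-10) P2(10-13) P3(13-15) P1(15-17) P2(17-18) P1(18-20)

Derivation:
t=0-2: P1@Q0 runs 2, rem=6, I/O yield, promote→Q0. Q0=[P2,P3,P1] Q1=[] Q2=[]
t=2-5: P2@Q0 runs 3, rem=4, I/O yield, promote→Q0. Q0=[P3,P1,P2] Q1=[] Q2=[]
t=5-8: P3@Q0 runs 3, rem=2, I/O yield, promote→Q0. Q0=[P1,P2,P3] Q1=[] Q2=[]
t=8-10: P1@Q0 runs 2, rem=4, I/O yield, promote→Q0. Q0=[P2,P3,P1] Q1=[] Q2=[]
t=10-13: P2@Q0 runs 3, rem=1, I/O yield, promote→Q0. Q0=[P3,P1,P2] Q1=[] Q2=[]
t=13-15: P3@Q0 runs 2, rem=0, completes. Q0=[P1,P2] Q1=[] Q2=[]
t=15-17: P1@Q0 runs 2, rem=2, I/O yield, promote→Q0. Q0=[P2,P1] Q1=[] Q2=[]
t=17-18: P2@Q0 runs 1, rem=0, completes. Q0=[P1] Q1=[] Q2=[]
t=18-20: P1@Q0 runs 2, rem=0, completes. Q0=[] Q1=[] Q2=[]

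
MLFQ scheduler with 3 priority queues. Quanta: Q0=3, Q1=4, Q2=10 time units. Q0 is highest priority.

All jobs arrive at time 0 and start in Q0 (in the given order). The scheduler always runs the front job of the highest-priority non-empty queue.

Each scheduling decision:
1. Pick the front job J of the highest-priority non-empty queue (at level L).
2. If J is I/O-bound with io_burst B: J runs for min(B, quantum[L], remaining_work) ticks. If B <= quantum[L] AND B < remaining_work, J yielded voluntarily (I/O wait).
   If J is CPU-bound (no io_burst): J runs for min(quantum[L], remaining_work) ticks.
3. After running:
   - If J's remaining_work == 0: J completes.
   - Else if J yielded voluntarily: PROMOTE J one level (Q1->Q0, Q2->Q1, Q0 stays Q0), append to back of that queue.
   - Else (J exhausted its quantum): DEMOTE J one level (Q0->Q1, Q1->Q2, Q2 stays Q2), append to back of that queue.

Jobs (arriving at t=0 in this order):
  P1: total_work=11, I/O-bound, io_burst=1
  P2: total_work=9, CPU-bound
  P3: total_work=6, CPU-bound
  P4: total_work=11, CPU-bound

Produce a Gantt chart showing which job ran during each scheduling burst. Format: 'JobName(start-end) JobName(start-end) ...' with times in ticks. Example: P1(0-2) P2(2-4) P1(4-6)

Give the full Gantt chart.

t=0-1: P1@Q0 runs 1, rem=10, I/O yield, promote→Q0. Q0=[P2,P3,P4,P1] Q1=[] Q2=[]
t=1-4: P2@Q0 runs 3, rem=6, quantum used, demote→Q1. Q0=[P3,P4,P1] Q1=[P2] Q2=[]
t=4-7: P3@Q0 runs 3, rem=3, quantum used, demote→Q1. Q0=[P4,P1] Q1=[P2,P3] Q2=[]
t=7-10: P4@Q0 runs 3, rem=8, quantum used, demote→Q1. Q0=[P1] Q1=[P2,P3,P4] Q2=[]
t=10-11: P1@Q0 runs 1, rem=9, I/O yield, promote→Q0. Q0=[P1] Q1=[P2,P3,P4] Q2=[]
t=11-12: P1@Q0 runs 1, rem=8, I/O yield, promote→Q0. Q0=[P1] Q1=[P2,P3,P4] Q2=[]
t=12-13: P1@Q0 runs 1, rem=7, I/O yield, promote→Q0. Q0=[P1] Q1=[P2,P3,P4] Q2=[]
t=13-14: P1@Q0 runs 1, rem=6, I/O yield, promote→Q0. Q0=[P1] Q1=[P2,P3,P4] Q2=[]
t=14-15: P1@Q0 runs 1, rem=5, I/O yield, promote→Q0. Q0=[P1] Q1=[P2,P3,P4] Q2=[]
t=15-16: P1@Q0 runs 1, rem=4, I/O yield, promote→Q0. Q0=[P1] Q1=[P2,P3,P4] Q2=[]
t=16-17: P1@Q0 runs 1, rem=3, I/O yield, promote→Q0. Q0=[P1] Q1=[P2,P3,P4] Q2=[]
t=17-18: P1@Q0 runs 1, rem=2, I/O yield, promote→Q0. Q0=[P1] Q1=[P2,P3,P4] Q2=[]
t=18-19: P1@Q0 runs 1, rem=1, I/O yield, promote→Q0. Q0=[P1] Q1=[P2,P3,P4] Q2=[]
t=19-20: P1@Q0 runs 1, rem=0, completes. Q0=[] Q1=[P2,P3,P4] Q2=[]
t=20-24: P2@Q1 runs 4, rem=2, quantum used, demote→Q2. Q0=[] Q1=[P3,P4] Q2=[P2]
t=24-27: P3@Q1 runs 3, rem=0, completes. Q0=[] Q1=[P4] Q2=[P2]
t=27-31: P4@Q1 runs 4, rem=4, quantum used, demote→Q2. Q0=[] Q1=[] Q2=[P2,P4]
t=31-33: P2@Q2 runs 2, rem=0, completes. Q0=[] Q1=[] Q2=[P4]
t=33-37: P4@Q2 runs 4, rem=0, completes. Q0=[] Q1=[] Q2=[]

Answer: P1(0-1) P2(1-4) P3(4-7) P4(7-10) P1(10-11) P1(11-12) P1(12-13) P1(13-14) P1(14-15) P1(15-16) P1(16-17) P1(17-18) P1(18-19) P1(19-20) P2(20-24) P3(24-27) P4(27-31) P2(31-33) P4(33-37)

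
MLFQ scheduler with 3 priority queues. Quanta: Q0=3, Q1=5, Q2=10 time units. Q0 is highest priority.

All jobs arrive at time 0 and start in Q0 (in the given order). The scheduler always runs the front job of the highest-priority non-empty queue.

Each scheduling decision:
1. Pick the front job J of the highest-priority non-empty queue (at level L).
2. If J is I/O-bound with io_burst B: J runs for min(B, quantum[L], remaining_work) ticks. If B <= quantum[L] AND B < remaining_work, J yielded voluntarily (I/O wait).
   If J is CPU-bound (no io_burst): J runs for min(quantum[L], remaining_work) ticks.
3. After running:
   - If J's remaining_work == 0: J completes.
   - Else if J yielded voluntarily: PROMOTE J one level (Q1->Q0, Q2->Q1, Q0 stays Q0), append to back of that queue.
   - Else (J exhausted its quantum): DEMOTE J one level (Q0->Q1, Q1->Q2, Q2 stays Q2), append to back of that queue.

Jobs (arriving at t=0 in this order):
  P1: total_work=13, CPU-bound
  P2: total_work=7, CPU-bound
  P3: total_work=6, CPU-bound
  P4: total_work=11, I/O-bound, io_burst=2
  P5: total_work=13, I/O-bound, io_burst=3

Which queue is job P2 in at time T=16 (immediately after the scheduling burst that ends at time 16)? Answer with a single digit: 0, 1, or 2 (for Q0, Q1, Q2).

t=0-3: P1@Q0 runs 3, rem=10, quantum used, demote→Q1. Q0=[P2,P3,P4,P5] Q1=[P1] Q2=[]
t=3-6: P2@Q0 runs 3, rem=4, quantum used, demote→Q1. Q0=[P3,P4,P5] Q1=[P1,P2] Q2=[]
t=6-9: P3@Q0 runs 3, rem=3, quantum used, demote→Q1. Q0=[P4,P5] Q1=[P1,P2,P3] Q2=[]
t=9-11: P4@Q0 runs 2, rem=9, I/O yield, promote→Q0. Q0=[P5,P4] Q1=[P1,P2,P3] Q2=[]
t=11-14: P5@Q0 runs 3, rem=10, I/O yield, promote→Q0. Q0=[P4,P5] Q1=[P1,P2,P3] Q2=[]
t=14-16: P4@Q0 runs 2, rem=7, I/O yield, promote→Q0. Q0=[P5,P4] Q1=[P1,P2,P3] Q2=[]
t=16-19: P5@Q0 runs 3, rem=7, I/O yield, promote→Q0. Q0=[P4,P5] Q1=[P1,P2,P3] Q2=[]
t=19-21: P4@Q0 runs 2, rem=5, I/O yield, promote→Q0. Q0=[P5,P4] Q1=[P1,P2,P3] Q2=[]
t=21-24: P5@Q0 runs 3, rem=4, I/O yield, promote→Q0. Q0=[P4,P5] Q1=[P1,P2,P3] Q2=[]
t=24-26: P4@Q0 runs 2, rem=3, I/O yield, promote→Q0. Q0=[P5,P4] Q1=[P1,P2,P3] Q2=[]
t=26-29: P5@Q0 runs 3, rem=1, I/O yield, promote→Q0. Q0=[P4,P5] Q1=[P1,P2,P3] Q2=[]
t=29-31: P4@Q0 runs 2, rem=1, I/O yield, promote→Q0. Q0=[P5,P4] Q1=[P1,P2,P3] Q2=[]
t=31-32: P5@Q0 runs 1, rem=0, completes. Q0=[P4] Q1=[P1,P2,P3] Q2=[]
t=32-33: P4@Q0 runs 1, rem=0, completes. Q0=[] Q1=[P1,P2,P3] Q2=[]
t=33-38: P1@Q1 runs 5, rem=5, quantum used, demote→Q2. Q0=[] Q1=[P2,P3] Q2=[P1]
t=38-42: P2@Q1 runs 4, rem=0, completes. Q0=[] Q1=[P3] Q2=[P1]
t=42-45: P3@Q1 runs 3, rem=0, completes. Q0=[] Q1=[] Q2=[P1]
t=45-50: P1@Q2 runs 5, rem=0, completes. Q0=[] Q1=[] Q2=[]

Answer: 1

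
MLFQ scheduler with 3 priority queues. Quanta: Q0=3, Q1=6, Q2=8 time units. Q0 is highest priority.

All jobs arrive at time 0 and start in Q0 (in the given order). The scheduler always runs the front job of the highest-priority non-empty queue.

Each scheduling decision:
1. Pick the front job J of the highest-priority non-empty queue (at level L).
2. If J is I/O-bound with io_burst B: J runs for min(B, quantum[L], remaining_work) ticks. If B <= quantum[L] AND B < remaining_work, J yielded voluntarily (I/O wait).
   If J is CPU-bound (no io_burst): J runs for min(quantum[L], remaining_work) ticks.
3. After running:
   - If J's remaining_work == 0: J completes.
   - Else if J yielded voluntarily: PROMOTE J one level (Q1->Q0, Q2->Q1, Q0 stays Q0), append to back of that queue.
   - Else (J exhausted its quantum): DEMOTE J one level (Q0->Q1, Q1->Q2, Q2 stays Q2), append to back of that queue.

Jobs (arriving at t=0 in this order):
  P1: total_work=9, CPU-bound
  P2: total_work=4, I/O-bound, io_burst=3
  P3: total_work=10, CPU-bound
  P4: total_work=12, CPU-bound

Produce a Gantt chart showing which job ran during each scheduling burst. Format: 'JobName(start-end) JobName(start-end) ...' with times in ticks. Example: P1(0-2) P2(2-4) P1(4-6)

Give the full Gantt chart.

t=0-3: P1@Q0 runs 3, rem=6, quantum used, demote→Q1. Q0=[P2,P3,P4] Q1=[P1] Q2=[]
t=3-6: P2@Q0 runs 3, rem=1, I/O yield, promote→Q0. Q0=[P3,P4,P2] Q1=[P1] Q2=[]
t=6-9: P3@Q0 runs 3, rem=7, quantum used, demote→Q1. Q0=[P4,P2] Q1=[P1,P3] Q2=[]
t=9-12: P4@Q0 runs 3, rem=9, quantum used, demote→Q1. Q0=[P2] Q1=[P1,P3,P4] Q2=[]
t=12-13: P2@Q0 runs 1, rem=0, completes. Q0=[] Q1=[P1,P3,P4] Q2=[]
t=13-19: P1@Q1 runs 6, rem=0, completes. Q0=[] Q1=[P3,P4] Q2=[]
t=19-25: P3@Q1 runs 6, rem=1, quantum used, demote→Q2. Q0=[] Q1=[P4] Q2=[P3]
t=25-31: P4@Q1 runs 6, rem=3, quantum used, demote→Q2. Q0=[] Q1=[] Q2=[P3,P4]
t=31-32: P3@Q2 runs 1, rem=0, completes. Q0=[] Q1=[] Q2=[P4]
t=32-35: P4@Q2 runs 3, rem=0, completes. Q0=[] Q1=[] Q2=[]

Answer: P1(0-3) P2(3-6) P3(6-9) P4(9-12) P2(12-13) P1(13-19) P3(19-25) P4(25-31) P3(31-32) P4(32-35)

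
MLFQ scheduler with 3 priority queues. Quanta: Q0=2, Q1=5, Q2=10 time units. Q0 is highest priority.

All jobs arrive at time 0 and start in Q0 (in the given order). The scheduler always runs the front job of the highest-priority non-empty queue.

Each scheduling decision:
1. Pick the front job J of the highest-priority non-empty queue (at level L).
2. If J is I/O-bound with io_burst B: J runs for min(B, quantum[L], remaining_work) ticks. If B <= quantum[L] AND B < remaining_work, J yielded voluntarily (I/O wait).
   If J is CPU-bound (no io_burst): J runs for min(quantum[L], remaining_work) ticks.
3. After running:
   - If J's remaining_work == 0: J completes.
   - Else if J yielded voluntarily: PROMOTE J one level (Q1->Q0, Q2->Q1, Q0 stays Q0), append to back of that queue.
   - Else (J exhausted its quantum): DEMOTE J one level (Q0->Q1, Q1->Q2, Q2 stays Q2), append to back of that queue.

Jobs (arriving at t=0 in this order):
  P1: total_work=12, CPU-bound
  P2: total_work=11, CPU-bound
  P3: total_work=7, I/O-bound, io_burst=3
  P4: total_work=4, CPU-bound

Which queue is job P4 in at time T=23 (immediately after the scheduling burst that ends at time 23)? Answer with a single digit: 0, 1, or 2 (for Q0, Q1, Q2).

Answer: 1

Derivation:
t=0-2: P1@Q0 runs 2, rem=10, quantum used, demote→Q1. Q0=[P2,P3,P4] Q1=[P1] Q2=[]
t=2-4: P2@Q0 runs 2, rem=9, quantum used, demote→Q1. Q0=[P3,P4] Q1=[P1,P2] Q2=[]
t=4-6: P3@Q0 runs 2, rem=5, quantum used, demote→Q1. Q0=[P4] Q1=[P1,P2,P3] Q2=[]
t=6-8: P4@Q0 runs 2, rem=2, quantum used, demote→Q1. Q0=[] Q1=[P1,P2,P3,P4] Q2=[]
t=8-13: P1@Q1 runs 5, rem=5, quantum used, demote→Q2. Q0=[] Q1=[P2,P3,P4] Q2=[P1]
t=13-18: P2@Q1 runs 5, rem=4, quantum used, demote→Q2. Q0=[] Q1=[P3,P4] Q2=[P1,P2]
t=18-21: P3@Q1 runs 3, rem=2, I/O yield, promote→Q0. Q0=[P3] Q1=[P4] Q2=[P1,P2]
t=21-23: P3@Q0 runs 2, rem=0, completes. Q0=[] Q1=[P4] Q2=[P1,P2]
t=23-25: P4@Q1 runs 2, rem=0, completes. Q0=[] Q1=[] Q2=[P1,P2]
t=25-30: P1@Q2 runs 5, rem=0, completes. Q0=[] Q1=[] Q2=[P2]
t=30-34: P2@Q2 runs 4, rem=0, completes. Q0=[] Q1=[] Q2=[]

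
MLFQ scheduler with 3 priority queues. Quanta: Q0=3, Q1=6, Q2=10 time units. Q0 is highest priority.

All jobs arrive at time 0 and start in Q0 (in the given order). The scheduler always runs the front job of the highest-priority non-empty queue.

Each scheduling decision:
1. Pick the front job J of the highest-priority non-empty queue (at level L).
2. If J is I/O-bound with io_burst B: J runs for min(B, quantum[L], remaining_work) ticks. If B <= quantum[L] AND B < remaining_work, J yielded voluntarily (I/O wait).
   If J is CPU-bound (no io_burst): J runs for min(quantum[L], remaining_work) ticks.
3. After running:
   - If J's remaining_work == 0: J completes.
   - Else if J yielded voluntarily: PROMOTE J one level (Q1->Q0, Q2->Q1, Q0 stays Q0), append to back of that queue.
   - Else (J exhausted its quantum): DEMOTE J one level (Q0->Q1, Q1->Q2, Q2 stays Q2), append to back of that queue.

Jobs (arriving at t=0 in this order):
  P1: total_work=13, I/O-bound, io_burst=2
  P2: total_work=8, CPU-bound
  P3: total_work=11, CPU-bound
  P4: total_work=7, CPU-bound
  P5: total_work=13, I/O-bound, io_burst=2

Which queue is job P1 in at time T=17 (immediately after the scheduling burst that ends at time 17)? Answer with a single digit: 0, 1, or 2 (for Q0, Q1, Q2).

t=0-2: P1@Q0 runs 2, rem=11, I/O yield, promote→Q0. Q0=[P2,P3,P4,P5,P1] Q1=[] Q2=[]
t=2-5: P2@Q0 runs 3, rem=5, quantum used, demote→Q1. Q0=[P3,P4,P5,P1] Q1=[P2] Q2=[]
t=5-8: P3@Q0 runs 3, rem=8, quantum used, demote→Q1. Q0=[P4,P5,P1] Q1=[P2,P3] Q2=[]
t=8-11: P4@Q0 runs 3, rem=4, quantum used, demote→Q1. Q0=[P5,P1] Q1=[P2,P3,P4] Q2=[]
t=11-13: P5@Q0 runs 2, rem=11, I/O yield, promote→Q0. Q0=[P1,P5] Q1=[P2,P3,P4] Q2=[]
t=13-15: P1@Q0 runs 2, rem=9, I/O yield, promote→Q0. Q0=[P5,P1] Q1=[P2,P3,P4] Q2=[]
t=15-17: P5@Q0 runs 2, rem=9, I/O yield, promote→Q0. Q0=[P1,P5] Q1=[P2,P3,P4] Q2=[]
t=17-19: P1@Q0 runs 2, rem=7, I/O yield, promote→Q0. Q0=[P5,P1] Q1=[P2,P3,P4] Q2=[]
t=19-21: P5@Q0 runs 2, rem=7, I/O yield, promote→Q0. Q0=[P1,P5] Q1=[P2,P3,P4] Q2=[]
t=21-23: P1@Q0 runs 2, rem=5, I/O yield, promote→Q0. Q0=[P5,P1] Q1=[P2,P3,P4] Q2=[]
t=23-25: P5@Q0 runs 2, rem=5, I/O yield, promote→Q0. Q0=[P1,P5] Q1=[P2,P3,P4] Q2=[]
t=25-27: P1@Q0 runs 2, rem=3, I/O yield, promote→Q0. Q0=[P5,P1] Q1=[P2,P3,P4] Q2=[]
t=27-29: P5@Q0 runs 2, rem=3, I/O yield, promote→Q0. Q0=[P1,P5] Q1=[P2,P3,P4] Q2=[]
t=29-31: P1@Q0 runs 2, rem=1, I/O yield, promote→Q0. Q0=[P5,P1] Q1=[P2,P3,P4] Q2=[]
t=31-33: P5@Q0 runs 2, rem=1, I/O yield, promote→Q0. Q0=[P1,P5] Q1=[P2,P3,P4] Q2=[]
t=33-34: P1@Q0 runs 1, rem=0, completes. Q0=[P5] Q1=[P2,P3,P4] Q2=[]
t=34-35: P5@Q0 runs 1, rem=0, completes. Q0=[] Q1=[P2,P3,P4] Q2=[]
t=35-40: P2@Q1 runs 5, rem=0, completes. Q0=[] Q1=[P3,P4] Q2=[]
t=40-46: P3@Q1 runs 6, rem=2, quantum used, demote→Q2. Q0=[] Q1=[P4] Q2=[P3]
t=46-50: P4@Q1 runs 4, rem=0, completes. Q0=[] Q1=[] Q2=[P3]
t=50-52: P3@Q2 runs 2, rem=0, completes. Q0=[] Q1=[] Q2=[]

Answer: 0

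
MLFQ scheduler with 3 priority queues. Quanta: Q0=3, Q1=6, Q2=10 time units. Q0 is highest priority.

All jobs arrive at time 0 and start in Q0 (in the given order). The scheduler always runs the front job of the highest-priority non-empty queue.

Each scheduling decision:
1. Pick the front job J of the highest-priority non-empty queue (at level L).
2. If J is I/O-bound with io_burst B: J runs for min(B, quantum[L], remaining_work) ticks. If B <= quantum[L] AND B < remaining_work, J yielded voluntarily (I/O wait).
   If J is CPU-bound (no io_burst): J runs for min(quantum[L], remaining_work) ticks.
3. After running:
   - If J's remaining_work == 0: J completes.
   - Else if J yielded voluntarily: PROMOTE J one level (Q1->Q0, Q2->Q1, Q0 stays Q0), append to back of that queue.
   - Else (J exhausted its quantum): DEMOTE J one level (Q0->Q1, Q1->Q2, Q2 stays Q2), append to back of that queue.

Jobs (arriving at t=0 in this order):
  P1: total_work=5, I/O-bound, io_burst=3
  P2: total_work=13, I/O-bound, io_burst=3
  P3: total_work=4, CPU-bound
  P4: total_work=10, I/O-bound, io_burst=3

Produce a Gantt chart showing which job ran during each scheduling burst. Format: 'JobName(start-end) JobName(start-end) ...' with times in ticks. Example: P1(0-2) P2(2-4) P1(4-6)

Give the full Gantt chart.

Answer: P1(0-3) P2(3-6) P3(6-9) P4(9-12) P1(12-14) P2(14-17) P4(17-20) P2(20-23) P4(23-26) P2(26-29) P4(29-30) P2(30-31) P3(31-32)

Derivation:
t=0-3: P1@Q0 runs 3, rem=2, I/O yield, promote→Q0. Q0=[P2,P3,P4,P1] Q1=[] Q2=[]
t=3-6: P2@Q0 runs 3, rem=10, I/O yield, promote→Q0. Q0=[P3,P4,P1,P2] Q1=[] Q2=[]
t=6-9: P3@Q0 runs 3, rem=1, quantum used, demote→Q1. Q0=[P4,P1,P2] Q1=[P3] Q2=[]
t=9-12: P4@Q0 runs 3, rem=7, I/O yield, promote→Q0. Q0=[P1,P2,P4] Q1=[P3] Q2=[]
t=12-14: P1@Q0 runs 2, rem=0, completes. Q0=[P2,P4] Q1=[P3] Q2=[]
t=14-17: P2@Q0 runs 3, rem=7, I/O yield, promote→Q0. Q0=[P4,P2] Q1=[P3] Q2=[]
t=17-20: P4@Q0 runs 3, rem=4, I/O yield, promote→Q0. Q0=[P2,P4] Q1=[P3] Q2=[]
t=20-23: P2@Q0 runs 3, rem=4, I/O yield, promote→Q0. Q0=[P4,P2] Q1=[P3] Q2=[]
t=23-26: P4@Q0 runs 3, rem=1, I/O yield, promote→Q0. Q0=[P2,P4] Q1=[P3] Q2=[]
t=26-29: P2@Q0 runs 3, rem=1, I/O yield, promote→Q0. Q0=[P4,P2] Q1=[P3] Q2=[]
t=29-30: P4@Q0 runs 1, rem=0, completes. Q0=[P2] Q1=[P3] Q2=[]
t=30-31: P2@Q0 runs 1, rem=0, completes. Q0=[] Q1=[P3] Q2=[]
t=31-32: P3@Q1 runs 1, rem=0, completes. Q0=[] Q1=[] Q2=[]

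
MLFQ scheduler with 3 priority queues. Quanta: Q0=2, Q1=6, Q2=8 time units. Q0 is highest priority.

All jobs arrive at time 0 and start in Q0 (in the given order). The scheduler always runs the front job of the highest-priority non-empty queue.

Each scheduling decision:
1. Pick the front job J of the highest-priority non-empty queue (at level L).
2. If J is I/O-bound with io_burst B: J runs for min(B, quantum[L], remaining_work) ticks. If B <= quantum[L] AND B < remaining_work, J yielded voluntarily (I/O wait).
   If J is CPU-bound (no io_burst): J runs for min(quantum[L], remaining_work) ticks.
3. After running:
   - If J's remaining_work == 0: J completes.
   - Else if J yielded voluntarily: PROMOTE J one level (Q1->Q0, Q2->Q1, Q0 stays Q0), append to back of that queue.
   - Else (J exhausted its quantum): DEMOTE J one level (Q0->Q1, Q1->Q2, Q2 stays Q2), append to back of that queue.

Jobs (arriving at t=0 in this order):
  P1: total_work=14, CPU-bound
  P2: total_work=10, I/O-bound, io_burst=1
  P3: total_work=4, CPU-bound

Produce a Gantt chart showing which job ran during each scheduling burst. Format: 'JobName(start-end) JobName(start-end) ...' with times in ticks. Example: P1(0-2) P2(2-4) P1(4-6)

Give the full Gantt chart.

Answer: P1(0-2) P2(2-3) P3(3-5) P2(5-6) P2(6-7) P2(7-8) P2(8-9) P2(9-10) P2(10-11) P2(11-12) P2(12-13) P2(13-14) P1(14-20) P3(20-22) P1(22-28)

Derivation:
t=0-2: P1@Q0 runs 2, rem=12, quantum used, demote→Q1. Q0=[P2,P3] Q1=[P1] Q2=[]
t=2-3: P2@Q0 runs 1, rem=9, I/O yield, promote→Q0. Q0=[P3,P2] Q1=[P1] Q2=[]
t=3-5: P3@Q0 runs 2, rem=2, quantum used, demote→Q1. Q0=[P2] Q1=[P1,P3] Q2=[]
t=5-6: P2@Q0 runs 1, rem=8, I/O yield, promote→Q0. Q0=[P2] Q1=[P1,P3] Q2=[]
t=6-7: P2@Q0 runs 1, rem=7, I/O yield, promote→Q0. Q0=[P2] Q1=[P1,P3] Q2=[]
t=7-8: P2@Q0 runs 1, rem=6, I/O yield, promote→Q0. Q0=[P2] Q1=[P1,P3] Q2=[]
t=8-9: P2@Q0 runs 1, rem=5, I/O yield, promote→Q0. Q0=[P2] Q1=[P1,P3] Q2=[]
t=9-10: P2@Q0 runs 1, rem=4, I/O yield, promote→Q0. Q0=[P2] Q1=[P1,P3] Q2=[]
t=10-11: P2@Q0 runs 1, rem=3, I/O yield, promote→Q0. Q0=[P2] Q1=[P1,P3] Q2=[]
t=11-12: P2@Q0 runs 1, rem=2, I/O yield, promote→Q0. Q0=[P2] Q1=[P1,P3] Q2=[]
t=12-13: P2@Q0 runs 1, rem=1, I/O yield, promote→Q0. Q0=[P2] Q1=[P1,P3] Q2=[]
t=13-14: P2@Q0 runs 1, rem=0, completes. Q0=[] Q1=[P1,P3] Q2=[]
t=14-20: P1@Q1 runs 6, rem=6, quantum used, demote→Q2. Q0=[] Q1=[P3] Q2=[P1]
t=20-22: P3@Q1 runs 2, rem=0, completes. Q0=[] Q1=[] Q2=[P1]
t=22-28: P1@Q2 runs 6, rem=0, completes. Q0=[] Q1=[] Q2=[]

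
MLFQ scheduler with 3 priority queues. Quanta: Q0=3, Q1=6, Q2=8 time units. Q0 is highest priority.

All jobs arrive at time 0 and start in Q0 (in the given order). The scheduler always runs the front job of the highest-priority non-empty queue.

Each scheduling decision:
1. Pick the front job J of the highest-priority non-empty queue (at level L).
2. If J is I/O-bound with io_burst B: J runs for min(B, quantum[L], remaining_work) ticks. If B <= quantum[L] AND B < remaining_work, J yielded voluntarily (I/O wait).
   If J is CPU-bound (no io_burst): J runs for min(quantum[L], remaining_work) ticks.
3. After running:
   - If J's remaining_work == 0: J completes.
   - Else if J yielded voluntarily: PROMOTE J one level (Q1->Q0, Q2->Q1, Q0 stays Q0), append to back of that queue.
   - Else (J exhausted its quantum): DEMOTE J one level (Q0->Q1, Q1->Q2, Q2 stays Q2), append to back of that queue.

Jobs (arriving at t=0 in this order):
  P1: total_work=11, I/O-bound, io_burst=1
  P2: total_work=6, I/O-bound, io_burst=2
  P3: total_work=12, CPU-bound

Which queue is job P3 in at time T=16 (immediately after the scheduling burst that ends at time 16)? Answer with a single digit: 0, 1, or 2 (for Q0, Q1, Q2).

Answer: 1

Derivation:
t=0-1: P1@Q0 runs 1, rem=10, I/O yield, promote→Q0. Q0=[P2,P3,P1] Q1=[] Q2=[]
t=1-3: P2@Q0 runs 2, rem=4, I/O yield, promote→Q0. Q0=[P3,P1,P2] Q1=[] Q2=[]
t=3-6: P3@Q0 runs 3, rem=9, quantum used, demote→Q1. Q0=[P1,P2] Q1=[P3] Q2=[]
t=6-7: P1@Q0 runs 1, rem=9, I/O yield, promote→Q0. Q0=[P2,P1] Q1=[P3] Q2=[]
t=7-9: P2@Q0 runs 2, rem=2, I/O yield, promote→Q0. Q0=[P1,P2] Q1=[P3] Q2=[]
t=9-10: P1@Q0 runs 1, rem=8, I/O yield, promote→Q0. Q0=[P2,P1] Q1=[P3] Q2=[]
t=10-12: P2@Q0 runs 2, rem=0, completes. Q0=[P1] Q1=[P3] Q2=[]
t=12-13: P1@Q0 runs 1, rem=7, I/O yield, promote→Q0. Q0=[P1] Q1=[P3] Q2=[]
t=13-14: P1@Q0 runs 1, rem=6, I/O yield, promote→Q0. Q0=[P1] Q1=[P3] Q2=[]
t=14-15: P1@Q0 runs 1, rem=5, I/O yield, promote→Q0. Q0=[P1] Q1=[P3] Q2=[]
t=15-16: P1@Q0 runs 1, rem=4, I/O yield, promote→Q0. Q0=[P1] Q1=[P3] Q2=[]
t=16-17: P1@Q0 runs 1, rem=3, I/O yield, promote→Q0. Q0=[P1] Q1=[P3] Q2=[]
t=17-18: P1@Q0 runs 1, rem=2, I/O yield, promote→Q0. Q0=[P1] Q1=[P3] Q2=[]
t=18-19: P1@Q0 runs 1, rem=1, I/O yield, promote→Q0. Q0=[P1] Q1=[P3] Q2=[]
t=19-20: P1@Q0 runs 1, rem=0, completes. Q0=[] Q1=[P3] Q2=[]
t=20-26: P3@Q1 runs 6, rem=3, quantum used, demote→Q2. Q0=[] Q1=[] Q2=[P3]
t=26-29: P3@Q2 runs 3, rem=0, completes. Q0=[] Q1=[] Q2=[]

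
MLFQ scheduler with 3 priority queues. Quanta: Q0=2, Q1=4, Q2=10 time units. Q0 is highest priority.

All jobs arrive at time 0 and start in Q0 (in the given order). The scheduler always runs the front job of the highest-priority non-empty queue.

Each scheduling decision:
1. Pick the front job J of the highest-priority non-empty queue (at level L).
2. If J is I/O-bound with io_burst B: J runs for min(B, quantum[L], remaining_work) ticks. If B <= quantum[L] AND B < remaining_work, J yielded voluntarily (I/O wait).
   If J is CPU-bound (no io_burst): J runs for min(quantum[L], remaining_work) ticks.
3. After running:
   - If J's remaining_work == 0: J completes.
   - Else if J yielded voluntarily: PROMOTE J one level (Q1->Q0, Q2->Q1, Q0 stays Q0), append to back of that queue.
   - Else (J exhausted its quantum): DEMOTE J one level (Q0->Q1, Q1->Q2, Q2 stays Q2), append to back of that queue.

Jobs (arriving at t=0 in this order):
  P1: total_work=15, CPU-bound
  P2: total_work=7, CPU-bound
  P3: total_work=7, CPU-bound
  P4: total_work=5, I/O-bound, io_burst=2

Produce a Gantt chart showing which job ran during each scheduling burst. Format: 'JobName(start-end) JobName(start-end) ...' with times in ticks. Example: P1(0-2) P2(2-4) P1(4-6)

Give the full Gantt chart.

t=0-2: P1@Q0 runs 2, rem=13, quantum used, demote→Q1. Q0=[P2,P3,P4] Q1=[P1] Q2=[]
t=2-4: P2@Q0 runs 2, rem=5, quantum used, demote→Q1. Q0=[P3,P4] Q1=[P1,P2] Q2=[]
t=4-6: P3@Q0 runs 2, rem=5, quantum used, demote→Q1. Q0=[P4] Q1=[P1,P2,P3] Q2=[]
t=6-8: P4@Q0 runs 2, rem=3, I/O yield, promote→Q0. Q0=[P4] Q1=[P1,P2,P3] Q2=[]
t=8-10: P4@Q0 runs 2, rem=1, I/O yield, promote→Q0. Q0=[P4] Q1=[P1,P2,P3] Q2=[]
t=10-11: P4@Q0 runs 1, rem=0, completes. Q0=[] Q1=[P1,P2,P3] Q2=[]
t=11-15: P1@Q1 runs 4, rem=9, quantum used, demote→Q2. Q0=[] Q1=[P2,P3] Q2=[P1]
t=15-19: P2@Q1 runs 4, rem=1, quantum used, demote→Q2. Q0=[] Q1=[P3] Q2=[P1,P2]
t=19-23: P3@Q1 runs 4, rem=1, quantum used, demote→Q2. Q0=[] Q1=[] Q2=[P1,P2,P3]
t=23-32: P1@Q2 runs 9, rem=0, completes. Q0=[] Q1=[] Q2=[P2,P3]
t=32-33: P2@Q2 runs 1, rem=0, completes. Q0=[] Q1=[] Q2=[P3]
t=33-34: P3@Q2 runs 1, rem=0, completes. Q0=[] Q1=[] Q2=[]

Answer: P1(0-2) P2(2-4) P3(4-6) P4(6-8) P4(8-10) P4(10-11) P1(11-15) P2(15-19) P3(19-23) P1(23-32) P2(32-33) P3(33-34)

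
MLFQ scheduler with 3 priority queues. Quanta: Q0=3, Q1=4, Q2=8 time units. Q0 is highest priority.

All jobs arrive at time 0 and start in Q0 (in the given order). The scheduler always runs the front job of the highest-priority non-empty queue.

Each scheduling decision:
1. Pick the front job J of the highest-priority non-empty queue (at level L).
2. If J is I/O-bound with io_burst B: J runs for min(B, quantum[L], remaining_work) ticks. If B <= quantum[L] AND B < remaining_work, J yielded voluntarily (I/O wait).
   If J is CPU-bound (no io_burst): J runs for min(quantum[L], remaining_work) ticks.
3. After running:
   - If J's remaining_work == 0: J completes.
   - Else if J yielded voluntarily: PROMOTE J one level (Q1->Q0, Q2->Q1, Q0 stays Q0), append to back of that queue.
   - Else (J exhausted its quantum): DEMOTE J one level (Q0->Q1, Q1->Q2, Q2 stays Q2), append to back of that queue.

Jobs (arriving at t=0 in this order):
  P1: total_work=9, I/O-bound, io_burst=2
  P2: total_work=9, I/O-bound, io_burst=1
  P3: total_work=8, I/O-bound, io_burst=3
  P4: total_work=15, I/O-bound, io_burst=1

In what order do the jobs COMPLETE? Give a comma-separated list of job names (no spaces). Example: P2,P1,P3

Answer: P3,P1,P2,P4

Derivation:
t=0-2: P1@Q0 runs 2, rem=7, I/O yield, promote→Q0. Q0=[P2,P3,P4,P1] Q1=[] Q2=[]
t=2-3: P2@Q0 runs 1, rem=8, I/O yield, promote→Q0. Q0=[P3,P4,P1,P2] Q1=[] Q2=[]
t=3-6: P3@Q0 runs 3, rem=5, I/O yield, promote→Q0. Q0=[P4,P1,P2,P3] Q1=[] Q2=[]
t=6-7: P4@Q0 runs 1, rem=14, I/O yield, promote→Q0. Q0=[P1,P2,P3,P4] Q1=[] Q2=[]
t=7-9: P1@Q0 runs 2, rem=5, I/O yield, promote→Q0. Q0=[P2,P3,P4,P1] Q1=[] Q2=[]
t=9-10: P2@Q0 runs 1, rem=7, I/O yield, promote→Q0. Q0=[P3,P4,P1,P2] Q1=[] Q2=[]
t=10-13: P3@Q0 runs 3, rem=2, I/O yield, promote→Q0. Q0=[P4,P1,P2,P3] Q1=[] Q2=[]
t=13-14: P4@Q0 runs 1, rem=13, I/O yield, promote→Q0. Q0=[P1,P2,P3,P4] Q1=[] Q2=[]
t=14-16: P1@Q0 runs 2, rem=3, I/O yield, promote→Q0. Q0=[P2,P3,P4,P1] Q1=[] Q2=[]
t=16-17: P2@Q0 runs 1, rem=6, I/O yield, promote→Q0. Q0=[P3,P4,P1,P2] Q1=[] Q2=[]
t=17-19: P3@Q0 runs 2, rem=0, completes. Q0=[P4,P1,P2] Q1=[] Q2=[]
t=19-20: P4@Q0 runs 1, rem=12, I/O yield, promote→Q0. Q0=[P1,P2,P4] Q1=[] Q2=[]
t=20-22: P1@Q0 runs 2, rem=1, I/O yield, promote→Q0. Q0=[P2,P4,P1] Q1=[] Q2=[]
t=22-23: P2@Q0 runs 1, rem=5, I/O yield, promote→Q0. Q0=[P4,P1,P2] Q1=[] Q2=[]
t=23-24: P4@Q0 runs 1, rem=11, I/O yield, promote→Q0. Q0=[P1,P2,P4] Q1=[] Q2=[]
t=24-25: P1@Q0 runs 1, rem=0, completes. Q0=[P2,P4] Q1=[] Q2=[]
t=25-26: P2@Q0 runs 1, rem=4, I/O yield, promote→Q0. Q0=[P4,P2] Q1=[] Q2=[]
t=26-27: P4@Q0 runs 1, rem=10, I/O yield, promote→Q0. Q0=[P2,P4] Q1=[] Q2=[]
t=27-28: P2@Q0 runs 1, rem=3, I/O yield, promote→Q0. Q0=[P4,P2] Q1=[] Q2=[]
t=28-29: P4@Q0 runs 1, rem=9, I/O yield, promote→Q0. Q0=[P2,P4] Q1=[] Q2=[]
t=29-30: P2@Q0 runs 1, rem=2, I/O yield, promote→Q0. Q0=[P4,P2] Q1=[] Q2=[]
t=30-31: P4@Q0 runs 1, rem=8, I/O yield, promote→Q0. Q0=[P2,P4] Q1=[] Q2=[]
t=31-32: P2@Q0 runs 1, rem=1, I/O yield, promote→Q0. Q0=[P4,P2] Q1=[] Q2=[]
t=32-33: P4@Q0 runs 1, rem=7, I/O yield, promote→Q0. Q0=[P2,P4] Q1=[] Q2=[]
t=33-34: P2@Q0 runs 1, rem=0, completes. Q0=[P4] Q1=[] Q2=[]
t=34-35: P4@Q0 runs 1, rem=6, I/O yield, promote→Q0. Q0=[P4] Q1=[] Q2=[]
t=35-36: P4@Q0 runs 1, rem=5, I/O yield, promote→Q0. Q0=[P4] Q1=[] Q2=[]
t=36-37: P4@Q0 runs 1, rem=4, I/O yield, promote→Q0. Q0=[P4] Q1=[] Q2=[]
t=37-38: P4@Q0 runs 1, rem=3, I/O yield, promote→Q0. Q0=[P4] Q1=[] Q2=[]
t=38-39: P4@Q0 runs 1, rem=2, I/O yield, promote→Q0. Q0=[P4] Q1=[] Q2=[]
t=39-40: P4@Q0 runs 1, rem=1, I/O yield, promote→Q0. Q0=[P4] Q1=[] Q2=[]
t=40-41: P4@Q0 runs 1, rem=0, completes. Q0=[] Q1=[] Q2=[]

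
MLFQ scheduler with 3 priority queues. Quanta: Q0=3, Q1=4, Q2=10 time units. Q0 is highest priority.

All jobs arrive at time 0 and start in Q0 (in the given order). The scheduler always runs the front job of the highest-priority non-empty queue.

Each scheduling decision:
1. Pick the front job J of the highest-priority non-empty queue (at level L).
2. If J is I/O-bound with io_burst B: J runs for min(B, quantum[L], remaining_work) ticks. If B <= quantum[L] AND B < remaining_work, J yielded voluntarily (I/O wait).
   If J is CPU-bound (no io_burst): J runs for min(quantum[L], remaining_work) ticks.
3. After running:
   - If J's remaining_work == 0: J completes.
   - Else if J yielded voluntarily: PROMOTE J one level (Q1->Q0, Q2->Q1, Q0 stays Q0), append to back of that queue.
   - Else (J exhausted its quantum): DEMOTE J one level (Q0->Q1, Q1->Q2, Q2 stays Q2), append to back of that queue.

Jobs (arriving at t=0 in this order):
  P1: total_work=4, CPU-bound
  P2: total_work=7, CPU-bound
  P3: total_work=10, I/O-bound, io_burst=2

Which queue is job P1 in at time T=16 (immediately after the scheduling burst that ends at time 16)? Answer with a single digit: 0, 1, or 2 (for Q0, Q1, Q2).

t=0-3: P1@Q0 runs 3, rem=1, quantum used, demote→Q1. Q0=[P2,P3] Q1=[P1] Q2=[]
t=3-6: P2@Q0 runs 3, rem=4, quantum used, demote→Q1. Q0=[P3] Q1=[P1,P2] Q2=[]
t=6-8: P3@Q0 runs 2, rem=8, I/O yield, promote→Q0. Q0=[P3] Q1=[P1,P2] Q2=[]
t=8-10: P3@Q0 runs 2, rem=6, I/O yield, promote→Q0. Q0=[P3] Q1=[P1,P2] Q2=[]
t=10-12: P3@Q0 runs 2, rem=4, I/O yield, promote→Q0. Q0=[P3] Q1=[P1,P2] Q2=[]
t=12-14: P3@Q0 runs 2, rem=2, I/O yield, promote→Q0. Q0=[P3] Q1=[P1,P2] Q2=[]
t=14-16: P3@Q0 runs 2, rem=0, completes. Q0=[] Q1=[P1,P2] Q2=[]
t=16-17: P1@Q1 runs 1, rem=0, completes. Q0=[] Q1=[P2] Q2=[]
t=17-21: P2@Q1 runs 4, rem=0, completes. Q0=[] Q1=[] Q2=[]

Answer: 1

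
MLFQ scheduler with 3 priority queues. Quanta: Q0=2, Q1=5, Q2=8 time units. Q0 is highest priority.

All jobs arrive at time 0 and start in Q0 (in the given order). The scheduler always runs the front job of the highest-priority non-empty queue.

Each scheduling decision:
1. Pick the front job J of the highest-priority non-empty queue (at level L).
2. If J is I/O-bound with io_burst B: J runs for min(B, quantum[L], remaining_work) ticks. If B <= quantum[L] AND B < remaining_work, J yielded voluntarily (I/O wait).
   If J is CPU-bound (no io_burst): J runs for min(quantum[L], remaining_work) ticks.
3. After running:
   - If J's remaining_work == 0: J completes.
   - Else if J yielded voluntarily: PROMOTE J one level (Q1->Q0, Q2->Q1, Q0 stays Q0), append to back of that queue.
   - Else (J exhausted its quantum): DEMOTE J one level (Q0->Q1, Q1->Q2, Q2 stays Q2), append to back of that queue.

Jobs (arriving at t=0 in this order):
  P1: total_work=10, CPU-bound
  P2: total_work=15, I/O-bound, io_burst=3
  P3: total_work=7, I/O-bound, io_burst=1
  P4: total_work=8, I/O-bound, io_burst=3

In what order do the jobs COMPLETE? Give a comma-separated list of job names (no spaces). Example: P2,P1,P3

t=0-2: P1@Q0 runs 2, rem=8, quantum used, demote→Q1. Q0=[P2,P3,P4] Q1=[P1] Q2=[]
t=2-4: P2@Q0 runs 2, rem=13, quantum used, demote→Q1. Q0=[P3,P4] Q1=[P1,P2] Q2=[]
t=4-5: P3@Q0 runs 1, rem=6, I/O yield, promote→Q0. Q0=[P4,P3] Q1=[P1,P2] Q2=[]
t=5-7: P4@Q0 runs 2, rem=6, quantum used, demote→Q1. Q0=[P3] Q1=[P1,P2,P4] Q2=[]
t=7-8: P3@Q0 runs 1, rem=5, I/O yield, promote→Q0. Q0=[P3] Q1=[P1,P2,P4] Q2=[]
t=8-9: P3@Q0 runs 1, rem=4, I/O yield, promote→Q0. Q0=[P3] Q1=[P1,P2,P4] Q2=[]
t=9-10: P3@Q0 runs 1, rem=3, I/O yield, promote→Q0. Q0=[P3] Q1=[P1,P2,P4] Q2=[]
t=10-11: P3@Q0 runs 1, rem=2, I/O yield, promote→Q0. Q0=[P3] Q1=[P1,P2,P4] Q2=[]
t=11-12: P3@Q0 runs 1, rem=1, I/O yield, promote→Q0. Q0=[P3] Q1=[P1,P2,P4] Q2=[]
t=12-13: P3@Q0 runs 1, rem=0, completes. Q0=[] Q1=[P1,P2,P4] Q2=[]
t=13-18: P1@Q1 runs 5, rem=3, quantum used, demote→Q2. Q0=[] Q1=[P2,P4] Q2=[P1]
t=18-21: P2@Q1 runs 3, rem=10, I/O yield, promote→Q0. Q0=[P2] Q1=[P4] Q2=[P1]
t=21-23: P2@Q0 runs 2, rem=8, quantum used, demote→Q1. Q0=[] Q1=[P4,P2] Q2=[P1]
t=23-26: P4@Q1 runs 3, rem=3, I/O yield, promote→Q0. Q0=[P4] Q1=[P2] Q2=[P1]
t=26-28: P4@Q0 runs 2, rem=1, quantum used, demote→Q1. Q0=[] Q1=[P2,P4] Q2=[P1]
t=28-31: P2@Q1 runs 3, rem=5, I/O yield, promote→Q0. Q0=[P2] Q1=[P4] Q2=[P1]
t=31-33: P2@Q0 runs 2, rem=3, quantum used, demote→Q1. Q0=[] Q1=[P4,P2] Q2=[P1]
t=33-34: P4@Q1 runs 1, rem=0, completes. Q0=[] Q1=[P2] Q2=[P1]
t=34-37: P2@Q1 runs 3, rem=0, completes. Q0=[] Q1=[] Q2=[P1]
t=37-40: P1@Q2 runs 3, rem=0, completes. Q0=[] Q1=[] Q2=[]

Answer: P3,P4,P2,P1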